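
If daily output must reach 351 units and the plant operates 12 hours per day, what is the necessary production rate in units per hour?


Formula: Production Rate = Daily Demand / Available Hours
Rate = 351 units/day / 12 hours/day
Rate = 29.3 units/hour

29.3 units/hour


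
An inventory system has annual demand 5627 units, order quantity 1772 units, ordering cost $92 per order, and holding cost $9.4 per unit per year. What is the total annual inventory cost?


TC = 5627/1772 * 92 + 1772/2 * 9.4

$8620.55


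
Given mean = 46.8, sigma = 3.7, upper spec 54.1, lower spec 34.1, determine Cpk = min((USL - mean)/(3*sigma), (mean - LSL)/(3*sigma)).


Cpu = (54.1 - 46.8) / (3 * 3.7) = 0.66
Cpl = (46.8 - 34.1) / (3 * 3.7) = 1.14
Cpk = min(0.66, 1.14) = 0.66

0.66


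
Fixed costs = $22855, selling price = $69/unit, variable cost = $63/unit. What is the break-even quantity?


Formula: BEQ = Fixed Costs / (Price - Variable Cost)
Contribution margin = $69 - $63 = $6/unit
BEQ = ceil($22855 / $6/unit) = ceil(3809.17) = 3810 units

3810 units


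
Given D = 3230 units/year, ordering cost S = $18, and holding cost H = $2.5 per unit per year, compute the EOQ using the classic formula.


Formula: EOQ = sqrt(2 * D * S / H)
Numerator: 2 * 3230 * 18 = 116280
2DS/H = 116280 / 2.5 = 46512.0
EOQ = sqrt(46512.0) = 215.7 units

215.7 units


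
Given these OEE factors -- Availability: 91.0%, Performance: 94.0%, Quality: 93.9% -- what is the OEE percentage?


Formula: OEE = Availability * Performance * Quality / 10000
A * P = 91.0% * 94.0% / 100 = 85.54%
OEE = 85.54% * 93.9% / 100 = 80.3%

80.3%


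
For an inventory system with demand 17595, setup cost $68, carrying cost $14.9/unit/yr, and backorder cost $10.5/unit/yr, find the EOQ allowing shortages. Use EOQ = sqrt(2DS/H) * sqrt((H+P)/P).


Formula: EOQ* = sqrt(2DS/H) * sqrt((H+P)/P)
Base EOQ = sqrt(2*17595*68/14.9) = 400.75 units
Correction = sqrt((14.9+10.5)/10.5) = 1.55533
EOQ* = 400.75 * 1.55533 = 623.3 units

623.3 units


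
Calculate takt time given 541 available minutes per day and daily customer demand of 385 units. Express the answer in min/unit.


Formula: Takt Time = Available Production Time / Customer Demand
Takt = 541 min/day / 385 units/day
Takt = 1.41 min/unit

1.41 min/unit


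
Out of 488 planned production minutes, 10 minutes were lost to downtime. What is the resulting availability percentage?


Formula: Availability = (Planned Time - Downtime) / Planned Time * 100
Uptime = 488 - 10 = 478 min
Availability = 478 / 488 * 100 = 98.0%

98.0%


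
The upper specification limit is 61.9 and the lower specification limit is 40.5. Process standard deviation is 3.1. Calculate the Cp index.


Cp = (61.9 - 40.5) / (6 * 3.1)

1.15


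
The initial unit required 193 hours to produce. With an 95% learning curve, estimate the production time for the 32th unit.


Formula: T_n = T_1 * (learning_rate)^(log2(n)) where learning_rate = rate/100
Doublings = log2(32) = 5
T_n = 193 * 0.95^5
T_n = 193 * 0.7738 = 149.3 hours

149.3 hours


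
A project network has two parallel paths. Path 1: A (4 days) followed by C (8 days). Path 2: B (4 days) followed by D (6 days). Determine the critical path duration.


Path 1 = 4 + 8 = 12 days
Path 2 = 4 + 6 = 10 days
Duration = max(12, 10) = 12 days

12 days


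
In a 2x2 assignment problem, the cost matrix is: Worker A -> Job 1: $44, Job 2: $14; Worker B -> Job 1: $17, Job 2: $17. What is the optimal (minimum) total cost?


Option 1: A->1 + B->2 = $44 + $17 = $61
Option 2: A->2 + B->1 = $14 + $17 = $31
Min cost = min($61, $31) = $31

$31


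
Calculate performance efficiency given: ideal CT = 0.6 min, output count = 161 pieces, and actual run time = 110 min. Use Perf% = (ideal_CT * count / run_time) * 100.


Formula: Performance = (Ideal CT * Total Count) / Run Time * 100
Ideal output time = 0.6 * 161 = 96.6 min
Performance = 96.6 / 110 * 100 = 87.8%

87.8%


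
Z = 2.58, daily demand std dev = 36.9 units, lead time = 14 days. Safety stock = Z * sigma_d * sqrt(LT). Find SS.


Formula: SS = z * sigma_d * sqrt(LT)
sqrt(LT) = sqrt(14) = 3.7417
SS = 2.58 * 36.9 * 3.7417
SS = 356.2 units

356.2 units


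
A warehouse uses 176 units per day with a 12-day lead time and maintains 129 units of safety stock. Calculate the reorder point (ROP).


Formula: ROP = (Daily Demand * Lead Time) + Safety Stock
Demand during lead time = 176 * 12 = 2112 units
ROP = 2112 + 129 = 2241 units

2241 units


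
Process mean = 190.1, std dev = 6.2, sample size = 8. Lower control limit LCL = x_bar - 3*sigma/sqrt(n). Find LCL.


LCL = 190.1 - 3 * 6.2 / sqrt(8)

183.52


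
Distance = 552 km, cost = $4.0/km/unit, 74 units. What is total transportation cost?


TC = dist * cost * units = 552 * 4.0 * 74 = $163392.00

$163392.00


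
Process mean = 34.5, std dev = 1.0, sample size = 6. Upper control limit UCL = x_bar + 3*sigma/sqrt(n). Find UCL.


UCL = 34.5 + 3 * 1.0 / sqrt(6)

35.72


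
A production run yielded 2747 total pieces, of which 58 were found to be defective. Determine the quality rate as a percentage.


Formula: Quality Rate = Good Pieces / Total Pieces * 100
Good pieces = 2747 - 58 = 2689
QR = 2689 / 2747 * 100 = 97.9%

97.9%


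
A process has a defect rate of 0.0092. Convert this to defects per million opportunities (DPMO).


DPMO = defect_rate * 1000000 = 0.0092 * 1000000

9200


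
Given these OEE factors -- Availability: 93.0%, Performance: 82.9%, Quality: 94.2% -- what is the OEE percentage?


Formula: OEE = Availability * Performance * Quality / 10000
A * P = 93.0% * 82.9% / 100 = 77.1%
OEE = 77.1% * 94.2% / 100 = 72.6%

72.6%


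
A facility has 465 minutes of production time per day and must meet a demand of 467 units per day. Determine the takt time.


Formula: Takt Time = Available Production Time / Customer Demand
Takt = 465 min/day / 467 units/day
Takt = 1.0 min/unit

1.0 min/unit


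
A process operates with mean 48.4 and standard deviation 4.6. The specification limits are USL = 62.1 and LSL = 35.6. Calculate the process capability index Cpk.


Cpu = (62.1 - 48.4) / (3 * 4.6) = 0.99
Cpl = (48.4 - 35.6) / (3 * 4.6) = 0.93
Cpk = min(0.99, 0.93) = 0.93

0.93


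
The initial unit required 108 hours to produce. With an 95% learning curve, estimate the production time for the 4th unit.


Formula: T_n = T_1 * (learning_rate)^(log2(n)) where learning_rate = rate/100
Doublings = log2(4) = 2
T_n = 108 * 0.95^2
T_n = 108 * 0.9025 = 97.5 hours

97.5 hours


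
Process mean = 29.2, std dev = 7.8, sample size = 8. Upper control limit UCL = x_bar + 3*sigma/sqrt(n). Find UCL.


UCL = 29.2 + 3 * 7.8 / sqrt(8)

37.47


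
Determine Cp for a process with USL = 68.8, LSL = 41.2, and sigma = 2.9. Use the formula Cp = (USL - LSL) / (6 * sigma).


Cp = (68.8 - 41.2) / (6 * 2.9)

1.59


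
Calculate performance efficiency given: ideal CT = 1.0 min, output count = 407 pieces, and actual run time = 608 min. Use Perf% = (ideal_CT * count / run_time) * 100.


Formula: Performance = (Ideal CT * Total Count) / Run Time * 100
Ideal output time = 1.0 * 407 = 407.0 min
Performance = 407.0 / 608 * 100 = 66.9%

66.9%


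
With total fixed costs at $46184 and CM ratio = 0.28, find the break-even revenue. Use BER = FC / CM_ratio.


Formula: BER = Fixed Costs / Contribution Margin Ratio
BER = $46184 / 0.28
BER = $164942.86 (to the nearest cent)

$164942.86


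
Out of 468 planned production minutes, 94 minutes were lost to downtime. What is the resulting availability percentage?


Formula: Availability = (Planned Time - Downtime) / Planned Time * 100
Uptime = 468 - 94 = 374 min
Availability = 374 / 468 * 100 = 79.9%

79.9%


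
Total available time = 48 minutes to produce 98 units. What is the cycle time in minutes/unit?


Formula: CT = Available Time / Number of Units
CT = 48 min / 98 units
CT = 0.49 min/unit

0.49 min/unit


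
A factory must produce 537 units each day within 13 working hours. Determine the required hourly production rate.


Formula: Production Rate = Daily Demand / Available Hours
Rate = 537 units/day / 13 hours/day
Rate = 41.3 units/hour

41.3 units/hour


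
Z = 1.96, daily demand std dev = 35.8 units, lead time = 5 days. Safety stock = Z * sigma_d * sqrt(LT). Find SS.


Formula: SS = z * sigma_d * sqrt(LT)
sqrt(LT) = sqrt(5) = 2.2361
SS = 1.96 * 35.8 * 2.2361
SS = 156.9 units

156.9 units


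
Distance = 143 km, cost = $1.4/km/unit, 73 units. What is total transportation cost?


TC = dist * cost * units = 143 * 1.4 * 73 = $14614.60

$14614.60


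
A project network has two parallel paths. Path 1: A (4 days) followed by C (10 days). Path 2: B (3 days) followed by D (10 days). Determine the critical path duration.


Path 1 = 4 + 10 = 14 days
Path 2 = 3 + 10 = 13 days
Duration = max(14, 13) = 14 days

14 days


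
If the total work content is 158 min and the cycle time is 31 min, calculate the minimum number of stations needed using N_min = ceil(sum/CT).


Formula: N_min = ceil(Sum of Task Times / Cycle Time)
N_min = ceil(158 min / 31 min) = ceil(5.0968)
N_min = 6 stations

6


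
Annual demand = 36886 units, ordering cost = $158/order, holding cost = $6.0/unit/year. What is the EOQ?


Formula: EOQ = sqrt(2 * D * S / H)
Numerator: 2 * 36886 * 158 = 11655976
2DS/H = 11655976 / 6.0 = 1942662.7
EOQ = sqrt(1942662.7) = 1393.8 units

1393.8 units


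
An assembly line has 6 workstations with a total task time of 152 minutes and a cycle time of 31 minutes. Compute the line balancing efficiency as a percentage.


Formula: Efficiency = Sum of Task Times / (N_stations * CT) * 100
Total station capacity = 6 stations * 31 min = 186 min
Efficiency = 152 / 186 * 100 = 81.7%

81.7%


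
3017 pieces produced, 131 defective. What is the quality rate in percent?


Formula: Quality Rate = Good Pieces / Total Pieces * 100
Good pieces = 3017 - 131 = 2886
QR = 2886 / 3017 * 100 = 95.7%

95.7%


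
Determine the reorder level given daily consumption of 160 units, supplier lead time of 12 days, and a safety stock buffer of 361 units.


Formula: ROP = (Daily Demand * Lead Time) + Safety Stock
Demand during lead time = 160 * 12 = 1920 units
ROP = 1920 + 361 = 2281 units

2281 units


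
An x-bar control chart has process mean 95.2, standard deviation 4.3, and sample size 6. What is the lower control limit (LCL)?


LCL = 95.2 - 3 * 4.3 / sqrt(6)

89.93


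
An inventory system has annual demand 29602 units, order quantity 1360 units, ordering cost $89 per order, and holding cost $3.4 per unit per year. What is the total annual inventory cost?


TC = 29602/1360 * 89 + 1360/2 * 3.4

$4249.19


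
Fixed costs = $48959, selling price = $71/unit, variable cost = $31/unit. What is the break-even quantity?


Formula: BEQ = Fixed Costs / (Price - Variable Cost)
Contribution margin = $71 - $31 = $40/unit
BEQ = ceil($48959 / $40/unit) = ceil(1223.97) = 1224 units

1224 units


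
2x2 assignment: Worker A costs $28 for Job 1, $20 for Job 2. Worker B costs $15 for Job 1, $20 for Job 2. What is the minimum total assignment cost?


Option 1: A->1 + B->2 = $28 + $20 = $48
Option 2: A->2 + B->1 = $20 + $15 = $35
Min cost = min($48, $35) = $35

$35


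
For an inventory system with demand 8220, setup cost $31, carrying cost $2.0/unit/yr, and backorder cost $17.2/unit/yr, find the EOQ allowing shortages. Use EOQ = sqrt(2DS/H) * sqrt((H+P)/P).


Formula: EOQ* = sqrt(2DS/H) * sqrt((H+P)/P)
Base EOQ = sqrt(2*8220*31/2.0) = 504.8 units
Correction = sqrt((2.0+17.2)/17.2) = 1.05654
EOQ* = 504.8 * 1.05654 = 533.3 units

533.3 units


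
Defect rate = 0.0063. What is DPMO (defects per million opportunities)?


DPMO = defect_rate * 1000000 = 0.0063 * 1000000

6300


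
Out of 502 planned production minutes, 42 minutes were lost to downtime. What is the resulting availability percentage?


Formula: Availability = (Planned Time - Downtime) / Planned Time * 100
Uptime = 502 - 42 = 460 min
Availability = 460 / 502 * 100 = 91.6%

91.6%


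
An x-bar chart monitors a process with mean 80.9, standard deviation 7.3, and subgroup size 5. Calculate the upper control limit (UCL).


UCL = 80.9 + 3 * 7.3 / sqrt(5)

90.69


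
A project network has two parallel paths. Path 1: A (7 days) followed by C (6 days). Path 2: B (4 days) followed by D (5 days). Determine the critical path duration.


Path 1 = 7 + 6 = 13 days
Path 2 = 4 + 5 = 9 days
Duration = max(13, 9) = 13 days

13 days


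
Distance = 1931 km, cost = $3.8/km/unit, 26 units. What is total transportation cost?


TC = dist * cost * units = 1931 * 3.8 * 26 = $190782.80

$190782.80


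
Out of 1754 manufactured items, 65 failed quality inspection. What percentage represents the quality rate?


Formula: Quality Rate = Good Pieces / Total Pieces * 100
Good pieces = 1754 - 65 = 1689
QR = 1689 / 1754 * 100 = 96.3%

96.3%


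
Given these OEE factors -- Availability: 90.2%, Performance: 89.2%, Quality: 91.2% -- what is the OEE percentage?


Formula: OEE = Availability * Performance * Quality / 10000
A * P = 90.2% * 89.2% / 100 = 80.46%
OEE = 80.46% * 91.2% / 100 = 73.4%

73.4%


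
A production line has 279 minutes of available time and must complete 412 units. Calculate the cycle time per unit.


Formula: CT = Available Time / Number of Units
CT = 279 min / 412 units
CT = 0.68 min/unit

0.68 min/unit


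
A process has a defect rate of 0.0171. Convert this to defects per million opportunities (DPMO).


DPMO = defect_rate * 1000000 = 0.0171 * 1000000

17100


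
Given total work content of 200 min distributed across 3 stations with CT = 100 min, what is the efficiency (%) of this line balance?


Formula: Efficiency = Sum of Task Times / (N_stations * CT) * 100
Total station capacity = 3 stations * 100 min = 300 min
Efficiency = 200 / 300 * 100 = 66.7%

66.7%


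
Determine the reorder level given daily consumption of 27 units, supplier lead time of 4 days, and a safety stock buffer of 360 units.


Formula: ROP = (Daily Demand * Lead Time) + Safety Stock
Demand during lead time = 27 * 4 = 108 units
ROP = 108 + 360 = 468 units

468 units


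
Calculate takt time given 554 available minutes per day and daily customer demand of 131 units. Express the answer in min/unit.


Formula: Takt Time = Available Production Time / Customer Demand
Takt = 554 min/day / 131 units/day
Takt = 4.23 min/unit

4.23 min/unit


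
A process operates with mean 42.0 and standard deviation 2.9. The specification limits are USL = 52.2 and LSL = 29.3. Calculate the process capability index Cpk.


Cpu = (52.2 - 42.0) / (3 * 2.9) = 1.17
Cpl = (42.0 - 29.3) / (3 * 2.9) = 1.46
Cpk = min(1.17, 1.46) = 1.17

1.17


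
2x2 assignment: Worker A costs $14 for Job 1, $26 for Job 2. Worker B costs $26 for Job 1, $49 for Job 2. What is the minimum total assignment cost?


Option 1: A->1 + B->2 = $14 + $49 = $63
Option 2: A->2 + B->1 = $26 + $26 = $52
Min cost = min($63, $52) = $52

$52


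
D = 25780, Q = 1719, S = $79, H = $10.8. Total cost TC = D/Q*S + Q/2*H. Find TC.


TC = 25780/1719 * 79 + 1719/2 * 10.8

$10467.37


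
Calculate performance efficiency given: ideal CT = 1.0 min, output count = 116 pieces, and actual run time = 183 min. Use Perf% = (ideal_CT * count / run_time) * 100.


Formula: Performance = (Ideal CT * Total Count) / Run Time * 100
Ideal output time = 1.0 * 116 = 116.0 min
Performance = 116.0 / 183 * 100 = 63.4%

63.4%


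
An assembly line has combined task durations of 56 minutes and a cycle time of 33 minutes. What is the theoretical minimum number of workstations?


Formula: N_min = ceil(Sum of Task Times / Cycle Time)
N_min = ceil(56 min / 33 min) = ceil(1.697)
N_min = 2 stations

2


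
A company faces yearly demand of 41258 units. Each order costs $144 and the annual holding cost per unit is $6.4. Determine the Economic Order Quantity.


Formula: EOQ = sqrt(2 * D * S / H)
Numerator: 2 * 41258 * 144 = 11882304
2DS/H = 11882304 / 6.4 = 1856610.0
EOQ = sqrt(1856610.0) = 1362.6 units

1362.6 units


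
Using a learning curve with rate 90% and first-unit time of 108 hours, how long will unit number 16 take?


Formula: T_n = T_1 * (learning_rate)^(log2(n)) where learning_rate = rate/100
Doublings = log2(16) = 4
T_n = 108 * 0.9^4
T_n = 108 * 0.6561 = 70.9 hours

70.9 hours


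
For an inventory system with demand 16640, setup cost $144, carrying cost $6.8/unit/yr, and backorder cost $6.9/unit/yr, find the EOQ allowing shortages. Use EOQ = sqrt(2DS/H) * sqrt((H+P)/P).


Formula: EOQ* = sqrt(2DS/H) * sqrt((H+P)/P)
Base EOQ = sqrt(2*16640*144/6.8) = 839.5 units
Correction = sqrt((6.8+6.9)/6.9) = 1.40908
EOQ* = 839.5 * 1.40908 = 1182.9 units

1182.9 units


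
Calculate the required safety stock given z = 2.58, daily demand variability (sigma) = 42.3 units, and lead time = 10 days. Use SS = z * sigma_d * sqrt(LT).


Formula: SS = z * sigma_d * sqrt(LT)
sqrt(LT) = sqrt(10) = 3.1623
SS = 2.58 * 42.3 * 3.1623
SS = 345.1 units

345.1 units


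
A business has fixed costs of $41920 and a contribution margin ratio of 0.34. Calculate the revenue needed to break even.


Formula: BER = Fixed Costs / Contribution Margin Ratio
BER = $41920 / 0.34
BER = $123294.12 (to the nearest cent)

$123294.12


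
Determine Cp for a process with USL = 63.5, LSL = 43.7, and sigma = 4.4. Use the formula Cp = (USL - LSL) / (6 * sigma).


Cp = (63.5 - 43.7) / (6 * 4.4)

0.75


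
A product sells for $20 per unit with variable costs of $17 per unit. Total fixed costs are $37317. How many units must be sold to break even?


Formula: BEQ = Fixed Costs / (Price - Variable Cost)
Contribution margin = $20 - $17 = $3/unit
BEQ = ceil($37317 / $3/unit) = ceil(12439.0) = 12439 units

12439 units


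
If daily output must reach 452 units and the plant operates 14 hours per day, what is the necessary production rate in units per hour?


Formula: Production Rate = Daily Demand / Available Hours
Rate = 452 units/day / 14 hours/day
Rate = 32.3 units/hour

32.3 units/hour


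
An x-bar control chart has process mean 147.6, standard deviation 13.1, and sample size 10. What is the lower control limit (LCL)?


LCL = 147.6 - 3 * 13.1 / sqrt(10)

135.17


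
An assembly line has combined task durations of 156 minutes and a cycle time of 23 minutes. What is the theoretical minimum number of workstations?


Formula: N_min = ceil(Sum of Task Times / Cycle Time)
N_min = ceil(156 min / 23 min) = ceil(6.7826)
N_min = 7 stations

7


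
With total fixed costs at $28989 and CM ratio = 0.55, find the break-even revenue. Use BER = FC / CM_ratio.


Formula: BER = Fixed Costs / Contribution Margin Ratio
BER = $28989 / 0.55
BER = $52707.27 (to the nearest cent)

$52707.27


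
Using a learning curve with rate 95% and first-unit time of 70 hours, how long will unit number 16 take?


Formula: T_n = T_1 * (learning_rate)^(log2(n)) where learning_rate = rate/100
Doublings = log2(16) = 4
T_n = 70 * 0.95^4
T_n = 70 * 0.8145 = 57.0 hours

57.0 hours


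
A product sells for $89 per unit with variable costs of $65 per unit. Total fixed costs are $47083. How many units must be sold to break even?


Formula: BEQ = Fixed Costs / (Price - Variable Cost)
Contribution margin = $89 - $65 = $24/unit
BEQ = ceil($47083 / $24/unit) = ceil(1961.79) = 1962 units

1962 units


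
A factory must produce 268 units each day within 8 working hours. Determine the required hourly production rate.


Formula: Production Rate = Daily Demand / Available Hours
Rate = 268 units/day / 8 hours/day
Rate = 33.5 units/hour

33.5 units/hour


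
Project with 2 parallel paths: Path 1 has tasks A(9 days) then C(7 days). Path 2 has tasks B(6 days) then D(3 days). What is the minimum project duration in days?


Path 1 = 9 + 7 = 16 days
Path 2 = 6 + 3 = 9 days
Duration = max(16, 9) = 16 days

16 days


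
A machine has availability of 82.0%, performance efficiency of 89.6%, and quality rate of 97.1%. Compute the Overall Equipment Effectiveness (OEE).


Formula: OEE = Availability * Performance * Quality / 10000
A * P = 82.0% * 89.6% / 100 = 73.47%
OEE = 73.47% * 97.1% / 100 = 71.3%

71.3%


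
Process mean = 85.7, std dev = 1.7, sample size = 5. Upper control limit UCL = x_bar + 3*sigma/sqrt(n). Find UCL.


UCL = 85.7 + 3 * 1.7 / sqrt(5)

87.98


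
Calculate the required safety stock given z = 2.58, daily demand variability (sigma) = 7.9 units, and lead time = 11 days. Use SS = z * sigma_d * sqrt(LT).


Formula: SS = z * sigma_d * sqrt(LT)
sqrt(LT) = sqrt(11) = 3.3166
SS = 2.58 * 7.9 * 3.3166
SS = 67.6 units

67.6 units


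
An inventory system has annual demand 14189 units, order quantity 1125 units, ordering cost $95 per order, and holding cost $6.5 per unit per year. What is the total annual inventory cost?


TC = 14189/1125 * 95 + 1125/2 * 6.5

$4854.43


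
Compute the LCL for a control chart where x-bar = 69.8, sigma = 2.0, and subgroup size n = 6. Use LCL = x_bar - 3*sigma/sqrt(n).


LCL = 69.8 - 3 * 2.0 / sqrt(6)

67.35


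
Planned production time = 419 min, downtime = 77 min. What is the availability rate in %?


Formula: Availability = (Planned Time - Downtime) / Planned Time * 100
Uptime = 419 - 77 = 342 min
Availability = 342 / 419 * 100 = 81.6%

81.6%


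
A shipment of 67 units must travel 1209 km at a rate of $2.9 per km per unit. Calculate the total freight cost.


TC = dist * cost * units = 1209 * 2.9 * 67 = $234908.70

$234908.70


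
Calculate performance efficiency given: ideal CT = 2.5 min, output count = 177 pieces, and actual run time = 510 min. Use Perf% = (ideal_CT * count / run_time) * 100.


Formula: Performance = (Ideal CT * Total Count) / Run Time * 100
Ideal output time = 2.5 * 177 = 442.5 min
Performance = 442.5 / 510 * 100 = 86.8%

86.8%


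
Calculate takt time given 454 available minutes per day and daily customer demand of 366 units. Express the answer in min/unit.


Formula: Takt Time = Available Production Time / Customer Demand
Takt = 454 min/day / 366 units/day
Takt = 1.24 min/unit

1.24 min/unit


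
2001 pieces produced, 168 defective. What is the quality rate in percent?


Formula: Quality Rate = Good Pieces / Total Pieces * 100
Good pieces = 2001 - 168 = 1833
QR = 1833 / 2001 * 100 = 91.6%

91.6%


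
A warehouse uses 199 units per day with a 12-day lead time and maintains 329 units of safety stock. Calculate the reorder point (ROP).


Formula: ROP = (Daily Demand * Lead Time) + Safety Stock
Demand during lead time = 199 * 12 = 2388 units
ROP = 2388 + 329 = 2717 units

2717 units


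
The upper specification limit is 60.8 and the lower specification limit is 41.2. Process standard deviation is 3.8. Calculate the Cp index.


Cp = (60.8 - 41.2) / (6 * 3.8)

0.86


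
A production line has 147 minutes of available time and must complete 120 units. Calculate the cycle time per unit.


Formula: CT = Available Time / Number of Units
CT = 147 min / 120 units
CT = 1.23 min/unit

1.23 min/unit


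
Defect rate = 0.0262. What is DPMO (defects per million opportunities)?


DPMO = defect_rate * 1000000 = 0.0262 * 1000000

26200


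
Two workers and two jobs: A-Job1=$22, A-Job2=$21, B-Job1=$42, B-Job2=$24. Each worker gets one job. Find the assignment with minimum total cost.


Option 1: A->1 + B->2 = $22 + $24 = $46
Option 2: A->2 + B->1 = $21 + $42 = $63
Min cost = min($46, $63) = $46

$46


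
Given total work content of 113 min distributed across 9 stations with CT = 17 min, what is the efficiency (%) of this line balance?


Formula: Efficiency = Sum of Task Times / (N_stations * CT) * 100
Total station capacity = 9 stations * 17 min = 153 min
Efficiency = 113 / 153 * 100 = 73.9%

73.9%


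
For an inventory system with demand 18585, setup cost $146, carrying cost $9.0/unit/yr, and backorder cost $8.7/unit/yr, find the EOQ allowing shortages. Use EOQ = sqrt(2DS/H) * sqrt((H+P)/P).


Formula: EOQ* = sqrt(2DS/H) * sqrt((H+P)/P)
Base EOQ = sqrt(2*18585*146/9.0) = 776.52 units
Correction = sqrt((9.0+8.7)/8.7) = 1.42635
EOQ* = 776.52 * 1.42635 = 1107.6 units

1107.6 units


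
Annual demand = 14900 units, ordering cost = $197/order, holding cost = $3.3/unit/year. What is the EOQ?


Formula: EOQ = sqrt(2 * D * S / H)
Numerator: 2 * 14900 * 197 = 5870600
2DS/H = 5870600 / 3.3 = 1778969.7
EOQ = sqrt(1778969.7) = 1333.8 units

1333.8 units


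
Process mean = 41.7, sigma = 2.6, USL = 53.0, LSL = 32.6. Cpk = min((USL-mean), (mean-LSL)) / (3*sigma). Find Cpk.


Cpu = (53.0 - 41.7) / (3 * 2.6) = 1.45
Cpl = (41.7 - 32.6) / (3 * 2.6) = 1.17
Cpk = min(1.45, 1.17) = 1.17

1.17


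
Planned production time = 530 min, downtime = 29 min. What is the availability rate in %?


Formula: Availability = (Planned Time - Downtime) / Planned Time * 100
Uptime = 530 - 29 = 501 min
Availability = 501 / 530 * 100 = 94.5%

94.5%


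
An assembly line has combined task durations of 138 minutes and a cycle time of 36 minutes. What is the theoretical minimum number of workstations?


Formula: N_min = ceil(Sum of Task Times / Cycle Time)
N_min = ceil(138 min / 36 min) = ceil(3.8333)
N_min = 4 stations

4


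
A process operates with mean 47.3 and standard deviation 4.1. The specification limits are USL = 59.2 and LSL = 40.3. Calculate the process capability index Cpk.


Cpu = (59.2 - 47.3) / (3 * 4.1) = 0.97
Cpl = (47.3 - 40.3) / (3 * 4.1) = 0.57
Cpk = min(0.97, 0.57) = 0.57

0.57


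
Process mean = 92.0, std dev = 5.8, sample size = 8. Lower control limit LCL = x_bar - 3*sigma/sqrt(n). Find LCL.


LCL = 92.0 - 3 * 5.8 / sqrt(8)

85.85


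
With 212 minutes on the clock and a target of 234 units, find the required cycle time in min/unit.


Formula: CT = Available Time / Number of Units
CT = 212 min / 234 units
CT = 0.91 min/unit

0.91 min/unit


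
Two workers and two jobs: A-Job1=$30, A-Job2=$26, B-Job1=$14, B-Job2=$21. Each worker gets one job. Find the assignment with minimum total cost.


Option 1: A->1 + B->2 = $30 + $21 = $51
Option 2: A->2 + B->1 = $26 + $14 = $40
Min cost = min($51, $40) = $40

$40


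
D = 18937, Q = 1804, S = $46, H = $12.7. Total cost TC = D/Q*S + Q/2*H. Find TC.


TC = 18937/1804 * 46 + 1804/2 * 12.7

$11938.27


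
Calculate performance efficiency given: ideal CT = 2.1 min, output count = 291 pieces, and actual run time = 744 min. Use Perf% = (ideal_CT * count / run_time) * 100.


Formula: Performance = (Ideal CT * Total Count) / Run Time * 100
Ideal output time = 2.1 * 291 = 611.1 min
Performance = 611.1 / 744 * 100 = 82.1%

82.1%


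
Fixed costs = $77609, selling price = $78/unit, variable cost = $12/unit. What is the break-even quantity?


Formula: BEQ = Fixed Costs / (Price - Variable Cost)
Contribution margin = $78 - $12 = $66/unit
BEQ = ceil($77609 / $66/unit) = ceil(1175.89) = 1176 units

1176 units


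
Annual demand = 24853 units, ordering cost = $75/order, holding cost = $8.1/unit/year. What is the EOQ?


Formula: EOQ = sqrt(2 * D * S / H)
Numerator: 2 * 24853 * 75 = 3727950
2DS/H = 3727950 / 8.1 = 460240.7
EOQ = sqrt(460240.7) = 678.4 units

678.4 units


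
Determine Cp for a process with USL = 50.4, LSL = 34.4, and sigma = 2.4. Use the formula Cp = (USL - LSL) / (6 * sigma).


Cp = (50.4 - 34.4) / (6 * 2.4)

1.11


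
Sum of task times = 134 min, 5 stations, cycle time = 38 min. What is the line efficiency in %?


Formula: Efficiency = Sum of Task Times / (N_stations * CT) * 100
Total station capacity = 5 stations * 38 min = 190 min
Efficiency = 134 / 190 * 100 = 70.5%

70.5%


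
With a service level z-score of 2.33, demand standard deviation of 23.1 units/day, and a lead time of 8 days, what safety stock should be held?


Formula: SS = z * sigma_d * sqrt(LT)
sqrt(LT) = sqrt(8) = 2.8284
SS = 2.33 * 23.1 * 2.8284
SS = 152.2 units

152.2 units


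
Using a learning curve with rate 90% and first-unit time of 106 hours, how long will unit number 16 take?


Formula: T_n = T_1 * (learning_rate)^(log2(n)) where learning_rate = rate/100
Doublings = log2(16) = 4
T_n = 106 * 0.9^4
T_n = 106 * 0.6561 = 69.5 hours

69.5 hours


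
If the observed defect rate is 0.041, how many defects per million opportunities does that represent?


DPMO = defect_rate * 1000000 = 0.041 * 1000000

41000


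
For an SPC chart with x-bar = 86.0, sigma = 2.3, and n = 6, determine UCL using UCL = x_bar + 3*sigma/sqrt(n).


UCL = 86.0 + 3 * 2.3 / sqrt(6)

88.82


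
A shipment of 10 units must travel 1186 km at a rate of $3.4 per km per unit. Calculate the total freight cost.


TC = dist * cost * units = 1186 * 3.4 * 10 = $40324.00

$40324.00


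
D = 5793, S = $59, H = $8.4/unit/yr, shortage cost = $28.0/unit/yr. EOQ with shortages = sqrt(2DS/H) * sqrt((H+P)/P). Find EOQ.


Formula: EOQ* = sqrt(2DS/H) * sqrt((H+P)/P)
Base EOQ = sqrt(2*5793*59/8.4) = 285.27 units
Correction = sqrt((8.4+28.0)/28.0) = 1.14018
EOQ* = 285.27 * 1.14018 = 325.3 units

325.3 units


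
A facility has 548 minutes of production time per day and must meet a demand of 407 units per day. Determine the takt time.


Formula: Takt Time = Available Production Time / Customer Demand
Takt = 548 min/day / 407 units/day
Takt = 1.35 min/unit

1.35 min/unit


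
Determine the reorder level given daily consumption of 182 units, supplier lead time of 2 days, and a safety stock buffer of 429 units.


Formula: ROP = (Daily Demand * Lead Time) + Safety Stock
Demand during lead time = 182 * 2 = 364 units
ROP = 364 + 429 = 793 units

793 units


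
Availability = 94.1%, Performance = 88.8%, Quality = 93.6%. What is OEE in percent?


Formula: OEE = Availability * Performance * Quality / 10000
A * P = 94.1% * 88.8% / 100 = 83.56%
OEE = 83.56% * 93.6% / 100 = 78.2%

78.2%


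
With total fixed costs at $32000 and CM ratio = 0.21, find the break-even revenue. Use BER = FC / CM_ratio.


Formula: BER = Fixed Costs / Contribution Margin Ratio
BER = $32000 / 0.21
BER = $152380.95 (to the nearest cent)

$152380.95


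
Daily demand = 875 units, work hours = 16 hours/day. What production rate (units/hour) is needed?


Formula: Production Rate = Daily Demand / Available Hours
Rate = 875 units/day / 16 hours/day
Rate = 54.7 units/hour

54.7 units/hour


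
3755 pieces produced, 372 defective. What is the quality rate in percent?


Formula: Quality Rate = Good Pieces / Total Pieces * 100
Good pieces = 3755 - 372 = 3383
QR = 3383 / 3755 * 100 = 90.1%

90.1%


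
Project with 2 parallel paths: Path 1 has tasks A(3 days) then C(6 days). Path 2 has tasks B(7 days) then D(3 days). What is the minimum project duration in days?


Path 1 = 3 + 6 = 9 days
Path 2 = 7 + 3 = 10 days
Duration = max(9, 10) = 10 days

10 days


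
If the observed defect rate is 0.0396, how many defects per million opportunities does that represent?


DPMO = defect_rate * 1000000 = 0.0396 * 1000000

39600


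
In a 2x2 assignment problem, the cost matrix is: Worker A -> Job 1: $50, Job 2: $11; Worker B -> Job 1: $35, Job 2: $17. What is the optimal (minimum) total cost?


Option 1: A->1 + B->2 = $50 + $17 = $67
Option 2: A->2 + B->1 = $11 + $35 = $46
Min cost = min($67, $46) = $46

$46


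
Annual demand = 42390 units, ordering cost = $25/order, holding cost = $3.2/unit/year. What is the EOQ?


Formula: EOQ = sqrt(2 * D * S / H)
Numerator: 2 * 42390 * 25 = 2119500
2DS/H = 2119500 / 3.2 = 662343.8
EOQ = sqrt(662343.8) = 813.8 units

813.8 units


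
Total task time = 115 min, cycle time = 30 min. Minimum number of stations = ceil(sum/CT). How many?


Formula: N_min = ceil(Sum of Task Times / Cycle Time)
N_min = ceil(115 min / 30 min) = ceil(3.8333)
N_min = 4 stations

4


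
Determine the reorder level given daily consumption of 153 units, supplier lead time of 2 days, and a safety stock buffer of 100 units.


Formula: ROP = (Daily Demand * Lead Time) + Safety Stock
Demand during lead time = 153 * 2 = 306 units
ROP = 306 + 100 = 406 units

406 units


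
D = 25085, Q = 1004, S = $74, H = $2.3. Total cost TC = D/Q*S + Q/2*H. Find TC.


TC = 25085/1004 * 74 + 1004/2 * 2.3

$3003.49


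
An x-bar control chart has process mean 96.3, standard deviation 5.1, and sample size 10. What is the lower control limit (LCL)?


LCL = 96.3 - 3 * 5.1 / sqrt(10)

91.46


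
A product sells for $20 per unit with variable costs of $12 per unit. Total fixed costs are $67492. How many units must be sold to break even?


Formula: BEQ = Fixed Costs / (Price - Variable Cost)
Contribution margin = $20 - $12 = $8/unit
BEQ = ceil($67492 / $8/unit) = ceil(8436.5) = 8437 units

8437 units


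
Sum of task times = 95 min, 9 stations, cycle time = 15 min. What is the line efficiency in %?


Formula: Efficiency = Sum of Task Times / (N_stations * CT) * 100
Total station capacity = 9 stations * 15 min = 135 min
Efficiency = 95 / 135 * 100 = 70.4%

70.4%


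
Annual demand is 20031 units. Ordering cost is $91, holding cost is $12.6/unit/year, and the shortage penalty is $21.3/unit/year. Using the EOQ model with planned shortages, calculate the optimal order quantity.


Formula: EOQ* = sqrt(2DS/H) * sqrt((H+P)/P)
Base EOQ = sqrt(2*20031*91/12.6) = 537.9 units
Correction = sqrt((12.6+21.3)/21.3) = 1.26157
EOQ* = 537.9 * 1.26157 = 678.6 units

678.6 units


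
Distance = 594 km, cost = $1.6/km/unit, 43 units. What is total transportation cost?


TC = dist * cost * units = 594 * 1.6 * 43 = $40867.20

$40867.20


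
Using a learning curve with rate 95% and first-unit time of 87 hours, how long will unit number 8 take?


Formula: T_n = T_1 * (learning_rate)^(log2(n)) where learning_rate = rate/100
Doublings = log2(8) = 3
T_n = 87 * 0.95^3
T_n = 87 * 0.8574 = 74.6 hours

74.6 hours


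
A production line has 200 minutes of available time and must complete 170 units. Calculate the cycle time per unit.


Formula: CT = Available Time / Number of Units
CT = 200 min / 170 units
CT = 1.18 min/unit

1.18 min/unit


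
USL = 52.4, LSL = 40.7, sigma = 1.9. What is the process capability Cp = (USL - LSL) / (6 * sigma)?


Cp = (52.4 - 40.7) / (6 * 1.9)

1.03


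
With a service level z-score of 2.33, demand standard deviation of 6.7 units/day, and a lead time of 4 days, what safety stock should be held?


Formula: SS = z * sigma_d * sqrt(LT)
sqrt(LT) = sqrt(4) = 2.0
SS = 2.33 * 6.7 * 2.0
SS = 31.2 units

31.2 units


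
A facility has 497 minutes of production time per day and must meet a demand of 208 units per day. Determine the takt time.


Formula: Takt Time = Available Production Time / Customer Demand
Takt = 497 min/day / 208 units/day
Takt = 2.39 min/unit

2.39 min/unit


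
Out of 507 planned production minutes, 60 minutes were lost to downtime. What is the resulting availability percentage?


Formula: Availability = (Planned Time - Downtime) / Planned Time * 100
Uptime = 507 - 60 = 447 min
Availability = 447 / 507 * 100 = 88.2%

88.2%


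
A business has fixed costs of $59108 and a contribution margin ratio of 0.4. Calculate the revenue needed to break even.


Formula: BER = Fixed Costs / Contribution Margin Ratio
BER = $59108 / 0.4
BER = $147770.00 (to the nearest cent)

$147770.00


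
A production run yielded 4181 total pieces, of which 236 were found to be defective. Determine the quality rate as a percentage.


Formula: Quality Rate = Good Pieces / Total Pieces * 100
Good pieces = 4181 - 236 = 3945
QR = 3945 / 4181 * 100 = 94.4%

94.4%


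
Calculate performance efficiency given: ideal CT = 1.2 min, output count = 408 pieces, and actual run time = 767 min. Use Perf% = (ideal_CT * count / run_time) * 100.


Formula: Performance = (Ideal CT * Total Count) / Run Time * 100
Ideal output time = 1.2 * 408 = 489.6 min
Performance = 489.6 / 767 * 100 = 63.8%

63.8%


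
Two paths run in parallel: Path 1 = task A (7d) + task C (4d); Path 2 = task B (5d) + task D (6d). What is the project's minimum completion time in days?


Path 1 = 7 + 4 = 11 days
Path 2 = 5 + 6 = 11 days
Duration = max(11, 11) = 11 days

11 days


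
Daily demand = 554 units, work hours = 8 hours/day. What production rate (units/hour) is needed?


Formula: Production Rate = Daily Demand / Available Hours
Rate = 554 units/day / 8 hours/day
Rate = 69.3 units/hour

69.3 units/hour


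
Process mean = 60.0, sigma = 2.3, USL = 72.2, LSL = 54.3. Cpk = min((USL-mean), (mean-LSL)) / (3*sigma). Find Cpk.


Cpu = (72.2 - 60.0) / (3 * 2.3) = 1.77
Cpl = (60.0 - 54.3) / (3 * 2.3) = 0.83
Cpk = min(1.77, 0.83) = 0.83

0.83


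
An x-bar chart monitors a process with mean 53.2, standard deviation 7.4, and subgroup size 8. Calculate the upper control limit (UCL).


UCL = 53.2 + 3 * 7.4 / sqrt(8)

61.05


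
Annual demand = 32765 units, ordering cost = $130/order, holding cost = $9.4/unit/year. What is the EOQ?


Formula: EOQ = sqrt(2 * D * S / H)
Numerator: 2 * 32765 * 130 = 8518900
2DS/H = 8518900 / 9.4 = 906266.0
EOQ = sqrt(906266.0) = 952.0 units

952.0 units


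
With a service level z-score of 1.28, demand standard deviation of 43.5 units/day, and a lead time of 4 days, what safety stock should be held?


Formula: SS = z * sigma_d * sqrt(LT)
sqrt(LT) = sqrt(4) = 2.0
SS = 1.28 * 43.5 * 2.0
SS = 111.4 units

111.4 units


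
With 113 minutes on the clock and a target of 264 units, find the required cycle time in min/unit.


Formula: CT = Available Time / Number of Units
CT = 113 min / 264 units
CT = 0.43 min/unit

0.43 min/unit


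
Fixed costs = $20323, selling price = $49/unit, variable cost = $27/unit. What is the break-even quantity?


Formula: BEQ = Fixed Costs / (Price - Variable Cost)
Contribution margin = $49 - $27 = $22/unit
BEQ = ceil($20323 / $22/unit) = ceil(923.77) = 924 units

924 units


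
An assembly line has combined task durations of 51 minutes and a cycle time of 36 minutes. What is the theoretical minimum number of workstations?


Formula: N_min = ceil(Sum of Task Times / Cycle Time)
N_min = ceil(51 min / 36 min) = ceil(1.4167)
N_min = 2 stations

2


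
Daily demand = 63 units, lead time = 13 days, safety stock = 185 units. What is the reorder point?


Formula: ROP = (Daily Demand * Lead Time) + Safety Stock
Demand during lead time = 63 * 13 = 819 units
ROP = 819 + 185 = 1004 units

1004 units


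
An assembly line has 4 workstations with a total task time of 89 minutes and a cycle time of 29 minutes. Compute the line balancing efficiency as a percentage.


Formula: Efficiency = Sum of Task Times / (N_stations * CT) * 100
Total station capacity = 4 stations * 29 min = 116 min
Efficiency = 89 / 116 * 100 = 76.7%

76.7%


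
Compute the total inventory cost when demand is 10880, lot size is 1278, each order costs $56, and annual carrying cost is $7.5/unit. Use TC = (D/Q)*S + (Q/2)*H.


TC = 10880/1278 * 56 + 1278/2 * 7.5

$5269.24


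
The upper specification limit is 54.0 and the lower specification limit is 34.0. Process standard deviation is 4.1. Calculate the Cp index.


Cp = (54.0 - 34.0) / (6 * 4.1)

0.81


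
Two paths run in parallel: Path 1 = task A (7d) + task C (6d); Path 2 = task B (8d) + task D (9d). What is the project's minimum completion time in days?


Path 1 = 7 + 6 = 13 days
Path 2 = 8 + 9 = 17 days
Duration = max(13, 17) = 17 days

17 days


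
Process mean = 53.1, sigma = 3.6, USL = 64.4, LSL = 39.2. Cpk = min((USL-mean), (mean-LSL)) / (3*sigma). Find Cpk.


Cpu = (64.4 - 53.1) / (3 * 3.6) = 1.05
Cpl = (53.1 - 39.2) / (3 * 3.6) = 1.29
Cpk = min(1.05, 1.29) = 1.05

1.05


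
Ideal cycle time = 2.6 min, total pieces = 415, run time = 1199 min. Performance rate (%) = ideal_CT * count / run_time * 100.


Formula: Performance = (Ideal CT * Total Count) / Run Time * 100
Ideal output time = 2.6 * 415 = 1079.0 min
Performance = 1079.0 / 1199 * 100 = 90.0%

90.0%
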